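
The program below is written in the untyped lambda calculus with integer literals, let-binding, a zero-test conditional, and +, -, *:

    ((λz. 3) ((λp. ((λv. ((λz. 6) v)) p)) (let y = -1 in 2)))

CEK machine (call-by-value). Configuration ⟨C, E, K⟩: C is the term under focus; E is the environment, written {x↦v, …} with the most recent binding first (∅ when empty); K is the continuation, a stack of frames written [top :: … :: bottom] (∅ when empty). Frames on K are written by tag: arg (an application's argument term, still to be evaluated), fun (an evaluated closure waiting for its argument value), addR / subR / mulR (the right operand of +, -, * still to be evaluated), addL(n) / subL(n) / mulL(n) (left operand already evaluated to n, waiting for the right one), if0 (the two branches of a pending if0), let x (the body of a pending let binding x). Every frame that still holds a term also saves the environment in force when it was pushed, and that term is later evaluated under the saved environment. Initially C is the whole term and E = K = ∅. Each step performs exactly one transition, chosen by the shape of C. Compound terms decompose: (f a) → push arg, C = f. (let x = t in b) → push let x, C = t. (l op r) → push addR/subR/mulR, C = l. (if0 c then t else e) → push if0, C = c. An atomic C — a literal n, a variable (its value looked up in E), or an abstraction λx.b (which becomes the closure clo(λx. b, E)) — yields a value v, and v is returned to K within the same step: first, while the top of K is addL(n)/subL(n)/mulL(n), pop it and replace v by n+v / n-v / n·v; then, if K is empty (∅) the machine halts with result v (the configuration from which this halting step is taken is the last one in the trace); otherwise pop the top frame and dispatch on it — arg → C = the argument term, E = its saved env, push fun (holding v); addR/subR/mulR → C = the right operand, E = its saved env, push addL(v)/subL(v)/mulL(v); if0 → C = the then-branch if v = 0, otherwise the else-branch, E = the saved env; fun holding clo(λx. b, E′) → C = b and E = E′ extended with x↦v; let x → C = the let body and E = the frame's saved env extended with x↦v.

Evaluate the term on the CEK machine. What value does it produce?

Answer: 3

Execution trace:
t=0: <C=((λz. 3) ((λp. ((λv. ((λz. 6) v)) p)) (let y = -1 in 2))), E=∅, K=∅>
t=1: <C=(λz. 3), E=∅, K=[arg]>
t=2: <C=((λp. ((λv. ((λz. 6) v)) p)) (let y = -1 in 2)), E=∅, K=[fun]>
t=3: <C=(λp. ((λv. ((λz. 6) v)) p)), E=∅, K=[arg :: fun]>
t=4: <C=(let y = -1 in 2), E=∅, K=[fun :: fun]>
t=5: <C=-1, E=∅, K=[let y :: fun :: fun]>
t=6: <C=2, E={y↦-1}, K=[fun :: fun]>
t=7: <C=((λv. ((λz. 6) v)) p), E={p↦2}, K=[fun]>
t=8: <C=(λv. ((λz. 6) v)), E={p↦2}, K=[arg :: fun]>
t=9: <C=p, E={p↦2}, K=[fun :: fun]>
t=10: <C=((λz. 6) v), E={v↦2, p↦2}, K=[fun]>
t=11: <C=(λz. 6), E={v↦2, p↦2}, K=[arg :: fun]>
t=12: <C=v, E={v↦2, p↦2}, K=[fun :: fun]>
t=13: <C=6, E={z↦2, v↦2, p↦2}, K=[fun]>
t=14: <C=3, E={z↦6}, K=∅>
→ final value 3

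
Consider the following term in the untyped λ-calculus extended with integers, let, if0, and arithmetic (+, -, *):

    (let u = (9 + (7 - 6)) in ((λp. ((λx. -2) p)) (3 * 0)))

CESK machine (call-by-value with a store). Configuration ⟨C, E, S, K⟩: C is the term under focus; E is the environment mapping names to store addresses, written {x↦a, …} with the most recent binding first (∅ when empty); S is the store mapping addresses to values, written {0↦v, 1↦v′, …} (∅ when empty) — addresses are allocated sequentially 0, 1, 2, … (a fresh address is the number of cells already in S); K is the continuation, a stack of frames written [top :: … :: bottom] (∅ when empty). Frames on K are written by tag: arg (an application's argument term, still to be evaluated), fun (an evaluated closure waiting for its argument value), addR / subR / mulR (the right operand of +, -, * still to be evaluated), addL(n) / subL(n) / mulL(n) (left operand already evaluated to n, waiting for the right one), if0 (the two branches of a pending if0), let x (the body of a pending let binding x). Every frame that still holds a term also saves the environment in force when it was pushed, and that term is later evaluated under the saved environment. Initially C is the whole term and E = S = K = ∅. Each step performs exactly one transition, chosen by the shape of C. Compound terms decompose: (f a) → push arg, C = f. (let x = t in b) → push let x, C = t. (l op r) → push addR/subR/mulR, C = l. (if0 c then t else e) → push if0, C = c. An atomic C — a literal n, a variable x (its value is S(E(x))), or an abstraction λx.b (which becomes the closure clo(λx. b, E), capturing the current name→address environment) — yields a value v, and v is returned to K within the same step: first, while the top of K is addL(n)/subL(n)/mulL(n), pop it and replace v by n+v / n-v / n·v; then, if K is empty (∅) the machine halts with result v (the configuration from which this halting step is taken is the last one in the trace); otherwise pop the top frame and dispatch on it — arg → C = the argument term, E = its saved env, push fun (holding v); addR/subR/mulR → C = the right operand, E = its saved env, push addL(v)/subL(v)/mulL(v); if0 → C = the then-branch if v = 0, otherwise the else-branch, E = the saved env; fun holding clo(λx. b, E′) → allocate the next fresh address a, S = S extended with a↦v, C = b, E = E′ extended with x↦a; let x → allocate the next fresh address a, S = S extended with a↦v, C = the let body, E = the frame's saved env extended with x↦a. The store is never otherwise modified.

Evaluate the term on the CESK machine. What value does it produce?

Answer: -2

Machine steps:
0. <C=(let u = (9 + (7 - 6)) in ((λp. ((λx. -2) p)) (3 * 0))), E=∅, S=∅, K=∅>
1. <C=(9 + (7 - 6)), E=∅, S=∅, K=[let u]>
2. <C=9, E=∅, S=∅, K=[addR :: let u]>
3. <C=(7 - 6), E=∅, S=∅, K=[addL(9) :: let u]>
4. <C=7, E=∅, S=∅, K=[subR :: addL(9) :: let u]>
5. <C=6, E=∅, S=∅, K=[subL(7) :: addL(9) :: let u]>
6. <C=((λp. ((λx. -2) p)) (3 * 0)), E={u↦0}, S={0↦10}, K=∅>
7. <C=(λp. ((λx. -2) p)), E={u↦0}, S={0↦10}, K=[arg]>
8. <C=(3 * 0), E={u↦0}, S={0↦10}, K=[fun]>
9. <C=3, E={u↦0}, S={0↦10}, K=[mulR :: fun]>
10. <C=0, E={u↦0}, S={0↦10}, K=[mulL(3) :: fun]>
11. <C=((λx. -2) p), E={p↦1, u↦0}, S={0↦10, 1↦0}, K=∅>
12. <C=(λx. -2), E={p↦1, u↦0}, S={0↦10, 1↦0}, K=[arg]>
13. <C=p, E={p↦1, u↦0}, S={0↦10, 1↦0}, K=[fun]>
14. <C=-2, E={x↦2, p↦1, u↦0}, S={0↦10, 1↦0, 2↦0}, K=∅>
→ final value -2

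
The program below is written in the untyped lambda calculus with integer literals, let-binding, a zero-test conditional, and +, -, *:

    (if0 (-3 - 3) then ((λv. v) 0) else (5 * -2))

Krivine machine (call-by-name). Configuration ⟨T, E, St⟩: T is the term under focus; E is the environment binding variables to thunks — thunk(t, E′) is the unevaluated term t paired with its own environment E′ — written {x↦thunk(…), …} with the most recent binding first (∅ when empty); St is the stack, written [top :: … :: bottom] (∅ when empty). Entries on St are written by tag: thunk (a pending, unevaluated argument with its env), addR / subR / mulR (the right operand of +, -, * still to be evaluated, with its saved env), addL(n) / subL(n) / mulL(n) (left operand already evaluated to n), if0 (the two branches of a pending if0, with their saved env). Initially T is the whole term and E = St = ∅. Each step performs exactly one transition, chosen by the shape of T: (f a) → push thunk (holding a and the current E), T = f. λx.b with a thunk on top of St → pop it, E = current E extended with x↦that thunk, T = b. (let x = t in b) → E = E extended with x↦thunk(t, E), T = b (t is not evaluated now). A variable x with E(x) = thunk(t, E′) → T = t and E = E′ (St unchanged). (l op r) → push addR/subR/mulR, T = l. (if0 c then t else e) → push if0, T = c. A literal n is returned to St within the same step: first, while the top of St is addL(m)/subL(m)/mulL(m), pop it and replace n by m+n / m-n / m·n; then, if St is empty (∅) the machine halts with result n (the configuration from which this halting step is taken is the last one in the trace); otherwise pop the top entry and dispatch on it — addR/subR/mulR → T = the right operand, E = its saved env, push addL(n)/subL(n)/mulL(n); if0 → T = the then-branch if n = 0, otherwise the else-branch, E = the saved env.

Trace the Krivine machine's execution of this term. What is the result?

0. [T=(if0 (-3 - 3) then ((λv. v) 0) else (5 * -2)) | E=∅ | St=∅]
1. [T=(-3 - 3) | E=∅ | St=[if0]]
2. [T=-3 | E=∅ | St=[subR :: if0]]
3. [T=3 | E=∅ | St=[subL(-3) :: if0]]
4. [T=(5 * -2) | E=∅ | St=∅]
5. [T=5 | E=∅ | St=[mulR]]
6. [T=-2 | E=∅ | St=[mulL(5)]]
→ final value -10

Answer: -10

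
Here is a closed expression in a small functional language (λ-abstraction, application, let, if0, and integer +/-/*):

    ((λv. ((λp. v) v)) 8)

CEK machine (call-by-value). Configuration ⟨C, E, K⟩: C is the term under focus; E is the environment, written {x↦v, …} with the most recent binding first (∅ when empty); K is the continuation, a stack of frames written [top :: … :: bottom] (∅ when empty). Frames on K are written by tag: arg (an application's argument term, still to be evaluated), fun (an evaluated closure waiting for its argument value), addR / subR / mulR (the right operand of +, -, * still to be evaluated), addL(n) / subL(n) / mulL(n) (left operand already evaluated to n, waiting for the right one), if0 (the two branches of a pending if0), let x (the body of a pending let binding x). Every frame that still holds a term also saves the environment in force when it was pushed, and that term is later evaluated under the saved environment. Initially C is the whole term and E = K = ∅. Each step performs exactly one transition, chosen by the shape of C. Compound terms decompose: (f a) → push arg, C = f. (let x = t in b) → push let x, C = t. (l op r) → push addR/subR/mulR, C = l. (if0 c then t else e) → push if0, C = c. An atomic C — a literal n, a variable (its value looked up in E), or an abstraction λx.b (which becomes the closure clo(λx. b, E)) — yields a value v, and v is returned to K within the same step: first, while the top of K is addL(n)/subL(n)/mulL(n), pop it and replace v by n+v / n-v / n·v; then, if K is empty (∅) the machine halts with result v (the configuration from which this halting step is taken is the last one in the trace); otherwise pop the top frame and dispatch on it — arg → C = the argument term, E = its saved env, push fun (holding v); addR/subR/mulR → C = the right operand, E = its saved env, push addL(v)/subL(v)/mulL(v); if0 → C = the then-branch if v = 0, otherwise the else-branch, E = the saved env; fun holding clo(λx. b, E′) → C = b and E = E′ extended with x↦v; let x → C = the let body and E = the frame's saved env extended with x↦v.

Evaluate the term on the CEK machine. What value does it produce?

t=0: <C=((λv. ((λp. v) v)) 8), E=∅, K=∅>
t=1: <C=(λv. ((λp. v) v)), E=∅, K=[arg]>
t=2: <C=8, E=∅, K=[fun]>
t=3: <C=((λp. v) v), E={v↦8}, K=∅>
t=4: <C=(λp. v), E={v↦8}, K=[arg]>
t=5: <C=v, E={v↦8}, K=[fun]>
t=6: <C=v, E={p↦8, v↦8}, K=∅>
→ final value 8

Answer: 8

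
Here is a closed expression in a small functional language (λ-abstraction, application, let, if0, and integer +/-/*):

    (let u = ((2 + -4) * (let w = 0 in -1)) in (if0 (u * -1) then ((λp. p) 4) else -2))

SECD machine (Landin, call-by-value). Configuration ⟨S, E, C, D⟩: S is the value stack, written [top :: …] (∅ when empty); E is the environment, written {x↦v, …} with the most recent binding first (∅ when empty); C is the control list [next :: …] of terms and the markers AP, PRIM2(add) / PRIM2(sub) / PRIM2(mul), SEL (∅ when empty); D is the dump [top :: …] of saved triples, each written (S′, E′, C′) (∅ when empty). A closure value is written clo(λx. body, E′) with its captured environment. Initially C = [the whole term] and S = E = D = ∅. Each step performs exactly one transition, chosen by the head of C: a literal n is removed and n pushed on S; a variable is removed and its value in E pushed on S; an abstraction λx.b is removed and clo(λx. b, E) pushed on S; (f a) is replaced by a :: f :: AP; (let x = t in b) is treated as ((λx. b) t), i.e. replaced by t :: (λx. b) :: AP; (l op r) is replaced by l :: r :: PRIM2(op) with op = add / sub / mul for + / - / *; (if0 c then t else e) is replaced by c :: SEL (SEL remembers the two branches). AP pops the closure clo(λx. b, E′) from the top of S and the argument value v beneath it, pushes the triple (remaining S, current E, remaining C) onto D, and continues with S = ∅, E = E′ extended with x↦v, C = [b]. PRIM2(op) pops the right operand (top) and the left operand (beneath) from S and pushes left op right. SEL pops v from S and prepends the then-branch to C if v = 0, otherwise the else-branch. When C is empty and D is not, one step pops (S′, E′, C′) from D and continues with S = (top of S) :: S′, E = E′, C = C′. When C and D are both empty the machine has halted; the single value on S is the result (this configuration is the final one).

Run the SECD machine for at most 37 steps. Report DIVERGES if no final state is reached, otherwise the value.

step 0: <S=∅, E=∅, C=[(let u = ((2 + -4) * (let w = 0 in -1)) in (if0 (u * -1) then ((λp. p) 4) else -2))], D=∅>
step 1: <S=∅, E=∅, C=[((2 + -4) * (let w = 0 in -1)) :: (λu. (if0 (u * -1) then ((λp. p) 4) else -2)) :: AP], D=∅>
step 2: <S=∅, E=∅, C=[(2 + -4) :: (let w = 0 in -1) :: PRIM2(mul) :: (λu. (if0 (u * -1) then ((λp. p) 4) else -2)) :: AP], D=∅>
step 3: <S=∅, E=∅, C=[2 :: -4 :: PRIM2(add) :: (let w = 0 in -1) :: PRIM2(mul) :: (λu. (if0 (u * -1) then ((λp. p) 4) else -2)) :: AP], D=∅>
step 4: <S=[2], E=∅, C=[-4 :: PRIM2(add) :: (let w = 0 in -1) :: PRIM2(mul) :: (λu. (if0 (u * -1) then ((λp. p) 4) else -2)) :: AP], D=∅>
step 5: <S=[-4 :: 2], E=∅, C=[PRIM2(add) :: (let w = 0 in -1) :: PRIM2(mul) :: (λu. (if0 (u * -1) then ((λp. p) 4) else -2)) :: AP], D=∅>
step 6: <S=[-2], E=∅, C=[(let w = 0 in -1) :: PRIM2(mul) :: (λu. (if0 (u * -1) then ((λp. p) 4) else -2)) :: AP], D=∅>
step 7: <S=[-2], E=∅, C=[0 :: (λw. -1) :: AP :: PRIM2(mul) :: (λu. (if0 (u * -1) then ((λp. p) 4) else -2)) :: AP], D=∅>
step 8: <S=[0 :: -2], E=∅, C=[(λw. -1) :: AP :: PRIM2(mul) :: (λu. (if0 (u * -1) then ((λp. p) 4) else -2)) :: AP], D=∅>
step 9: <S=[clo(λw. -1, ∅) :: 0 :: -2], E=∅, C=[AP :: PRIM2(mul) :: (λu. (if0 (u * -1) then ((λp. p) 4) else -2)) :: AP], D=∅>
step 10: <S=∅, E={w↦0}, C=[-1], D=[([-2], ∅, [PRIM2(mul) :: (λu. (if0 (u * -1) then ((λp. p) 4) else -2)) :: AP])]>
step 11: <S=[-1], E={w↦0}, C=∅, D=[([-2], ∅, [PRIM2(mul) :: (λu. (if0 (u * -1) then ((λp. p) 4) else -2)) :: AP])]>
step 12: <S=[-1 :: -2], E=∅, C=[PRIM2(mul) :: (λu. (if0 (u * -1) then ((λp. p) 4) else -2)) :: AP], D=∅>
step 13: <S=[2], E=∅, C=[(λu. (if0 (u * -1) then ((λp. p) 4) else -2)) :: AP], D=∅>
step 14: <S=[clo(λu. (if0 (u * -1) then ((λp. p) 4) else -2), ∅) :: 2], E=∅, C=[AP], D=∅>
step 15: <S=∅, E={u↦2}, C=[(if0 (u * -1) then ((λp. p) 4) else -2)], D=[(∅, ∅, ∅)]>
step 16: <S=∅, E={u↦2}, C=[(u * -1) :: SEL], D=[(∅, ∅, ∅)]>
step 17: <S=∅, E={u↦2}, C=[u :: -1 :: PRIM2(mul) :: SEL], D=[(∅, ∅, ∅)]>
step 18: <S=[2], E={u↦2}, C=[-1 :: PRIM2(mul) :: SEL], D=[(∅, ∅, ∅)]>
step 19: <S=[-1 :: 2], E={u↦2}, C=[PRIM2(mul) :: SEL], D=[(∅, ∅, ∅)]>
step 20: <S=[-2], E={u↦2}, C=[SEL], D=[(∅, ∅, ∅)]>
step 21: <S=∅, E={u↦2}, C=[-2], D=[(∅, ∅, ∅)]>
step 22: <S=[-2], E={u↦2}, C=∅, D=[(∅, ∅, ∅)]>
step 23: <S=[-2], E=∅, C=∅, D=∅>
→ final value -2

Answer: -2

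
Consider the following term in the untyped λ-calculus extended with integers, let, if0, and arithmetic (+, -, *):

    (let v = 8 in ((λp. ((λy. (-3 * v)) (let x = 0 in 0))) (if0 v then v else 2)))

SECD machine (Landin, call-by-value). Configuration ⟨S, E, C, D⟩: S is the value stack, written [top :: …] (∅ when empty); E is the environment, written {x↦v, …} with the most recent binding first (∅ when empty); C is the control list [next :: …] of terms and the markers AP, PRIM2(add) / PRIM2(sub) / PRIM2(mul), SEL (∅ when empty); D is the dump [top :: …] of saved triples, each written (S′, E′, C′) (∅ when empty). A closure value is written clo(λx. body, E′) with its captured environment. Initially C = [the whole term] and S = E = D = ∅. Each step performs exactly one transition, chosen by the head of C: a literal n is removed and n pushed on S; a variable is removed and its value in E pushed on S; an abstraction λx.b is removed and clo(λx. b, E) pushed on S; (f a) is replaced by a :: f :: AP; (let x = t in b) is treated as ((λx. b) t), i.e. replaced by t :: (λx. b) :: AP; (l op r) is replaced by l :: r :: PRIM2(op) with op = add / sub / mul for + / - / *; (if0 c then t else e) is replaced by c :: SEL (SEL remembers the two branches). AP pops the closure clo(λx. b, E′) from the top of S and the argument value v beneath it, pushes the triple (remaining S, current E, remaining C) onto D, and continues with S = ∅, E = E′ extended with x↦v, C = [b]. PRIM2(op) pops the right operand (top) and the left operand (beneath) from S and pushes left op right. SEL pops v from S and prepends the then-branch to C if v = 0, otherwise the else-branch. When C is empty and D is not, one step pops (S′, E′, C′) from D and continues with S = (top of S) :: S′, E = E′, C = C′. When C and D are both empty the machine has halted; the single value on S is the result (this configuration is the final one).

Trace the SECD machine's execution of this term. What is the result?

Answer: -24

Derivation:
[0] <S=∅, E=∅, C=[(let v = 8 in ((λp. ((λy. (-3 * v)) (let x = 0 in 0))) (if0 v then v else 2)))], D=∅>
[1] <S=∅, E=∅, C=[8 :: (λv. ((λp. ((λy. (-3 * v)) (let x = 0 in 0))) (if0 v then v else 2))) :: AP], D=∅>
[2] <S=[8], E=∅, C=[(λv. ((λp. ((λy. (-3 * v)) (let x = 0 in 0))) (if0 v then v else 2))) :: AP], D=∅>
[3] <S=[clo(λv. ((λp. ((λy. (-3 * v)) (let x = 0 in 0))) (if0 v then v else 2)), ∅) :: 8], E=∅, C=[AP], D=∅>
[4] <S=∅, E={v↦8}, C=[((λp. ((λy. (-3 * v)) (let x = 0 in 0))) (if0 v then v else 2))], D=[(∅, ∅, ∅)]>
[5] <S=∅, E={v↦8}, C=[(if0 v then v else 2) :: (λp. ((λy. (-3 * v)) (let x = 0 in 0))) :: AP], D=[(∅, ∅, ∅)]>
[6] <S=∅, E={v↦8}, C=[v :: SEL :: (λp. ((λy. (-3 * v)) (let x = 0 in 0))) :: AP], D=[(∅, ∅, ∅)]>
[7] <S=[8], E={v↦8}, C=[SEL :: (λp. ((λy. (-3 * v)) (let x = 0 in 0))) :: AP], D=[(∅, ∅, ∅)]>
[8] <S=∅, E={v↦8}, C=[2 :: (λp. ((λy. (-3 * v)) (let x = 0 in 0))) :: AP], D=[(∅, ∅, ∅)]>
[9] <S=[2], E={v↦8}, C=[(λp. ((λy. (-3 * v)) (let x = 0 in 0))) :: AP], D=[(∅, ∅, ∅)]>
[10] <S=[clo(λp. ((λy. (-3 * v)) (let x = 0 in 0)), {v↦8}) :: 2], E={v↦8}, C=[AP], D=[(∅, ∅, ∅)]>
[11] <S=∅, E={p↦2, v↦8}, C=[((λy. (-3 * v)) (let x = 0 in 0))], D=[(∅, {v↦8}, ∅) :: (∅, ∅, ∅)]>
[12] <S=∅, E={p↦2, v↦8}, C=[(let x = 0 in 0) :: (λy. (-3 * v)) :: AP], D=[(∅, {v↦8}, ∅) :: (∅, ∅, ∅)]>
[13] <S=∅, E={p↦2, v↦8}, C=[0 :: (λx. 0) :: AP :: (λy. (-3 * v)) :: AP], D=[(∅, {v↦8}, ∅) :: (∅, ∅, ∅)]>
[14] <S=[0], E={p↦2, v↦8}, C=[(λx. 0) :: AP :: (λy. (-3 * v)) :: AP], D=[(∅, {v↦8}, ∅) :: (∅, ∅, ∅)]>
[15] <S=[clo(λx. 0, {p↦2, v↦8}) :: 0], E={p↦2, v↦8}, C=[AP :: (λy. (-3 * v)) :: AP], D=[(∅, {v↦8}, ∅) :: (∅, ∅, ∅)]>
[16] <S=∅, E={x↦0, p↦2, v↦8}, C=[0], D=[(∅, {p↦2, v↦8}, [(λy. (-3 * v)) :: AP]) :: (∅, {v↦8}, ∅) :: (∅, ∅, ∅)]>
[17] <S=[0], E={x↦0, p↦2, v↦8}, C=∅, D=[(∅, {p↦2, v↦8}, [(λy. (-3 * v)) :: AP]) :: (∅, {v↦8}, ∅) :: (∅, ∅, ∅)]>
[18] <S=[0], E={p↦2, v↦8}, C=[(λy. (-3 * v)) :: AP], D=[(∅, {v↦8}, ∅) :: (∅, ∅, ∅)]>
[19] <S=[clo(λy. (-3 * v), {p↦2, v↦8}) :: 0], E={p↦2, v↦8}, C=[AP], D=[(∅, {v↦8}, ∅) :: (∅, ∅, ∅)]>
[20] <S=∅, E={y↦0, p↦2, v↦8}, C=[(-3 * v)], D=[(∅, {p↦2, v↦8}, ∅) :: (∅, {v↦8}, ∅) :: (∅, ∅, ∅)]>
[21] <S=∅, E={y↦0, p↦2, v↦8}, C=[-3 :: v :: PRIM2(mul)], D=[(∅, {p↦2, v↦8}, ∅) :: (∅, {v↦8}, ∅) :: (∅, ∅, ∅)]>
[22] <S=[-3], E={y↦0, p↦2, v↦8}, C=[v :: PRIM2(mul)], D=[(∅, {p↦2, v↦8}, ∅) :: (∅, {v↦8}, ∅) :: (∅, ∅, ∅)]>
[23] <S=[8 :: -3], E={y↦0, p↦2, v↦8}, C=[PRIM2(mul)], D=[(∅, {p↦2, v↦8}, ∅) :: (∅, {v↦8}, ∅) :: (∅, ∅, ∅)]>
[24] <S=[-24], E={y↦0, p↦2, v↦8}, C=∅, D=[(∅, {p↦2, v↦8}, ∅) :: (∅, {v↦8}, ∅) :: (∅, ∅, ∅)]>
[25] <S=[-24], E={p↦2, v↦8}, C=∅, D=[(∅, {v↦8}, ∅) :: (∅, ∅, ∅)]>
[26] <S=[-24], E={v↦8}, C=∅, D=[(∅, ∅, ∅)]>
[27] <S=[-24], E=∅, C=∅, D=∅>
→ final value -24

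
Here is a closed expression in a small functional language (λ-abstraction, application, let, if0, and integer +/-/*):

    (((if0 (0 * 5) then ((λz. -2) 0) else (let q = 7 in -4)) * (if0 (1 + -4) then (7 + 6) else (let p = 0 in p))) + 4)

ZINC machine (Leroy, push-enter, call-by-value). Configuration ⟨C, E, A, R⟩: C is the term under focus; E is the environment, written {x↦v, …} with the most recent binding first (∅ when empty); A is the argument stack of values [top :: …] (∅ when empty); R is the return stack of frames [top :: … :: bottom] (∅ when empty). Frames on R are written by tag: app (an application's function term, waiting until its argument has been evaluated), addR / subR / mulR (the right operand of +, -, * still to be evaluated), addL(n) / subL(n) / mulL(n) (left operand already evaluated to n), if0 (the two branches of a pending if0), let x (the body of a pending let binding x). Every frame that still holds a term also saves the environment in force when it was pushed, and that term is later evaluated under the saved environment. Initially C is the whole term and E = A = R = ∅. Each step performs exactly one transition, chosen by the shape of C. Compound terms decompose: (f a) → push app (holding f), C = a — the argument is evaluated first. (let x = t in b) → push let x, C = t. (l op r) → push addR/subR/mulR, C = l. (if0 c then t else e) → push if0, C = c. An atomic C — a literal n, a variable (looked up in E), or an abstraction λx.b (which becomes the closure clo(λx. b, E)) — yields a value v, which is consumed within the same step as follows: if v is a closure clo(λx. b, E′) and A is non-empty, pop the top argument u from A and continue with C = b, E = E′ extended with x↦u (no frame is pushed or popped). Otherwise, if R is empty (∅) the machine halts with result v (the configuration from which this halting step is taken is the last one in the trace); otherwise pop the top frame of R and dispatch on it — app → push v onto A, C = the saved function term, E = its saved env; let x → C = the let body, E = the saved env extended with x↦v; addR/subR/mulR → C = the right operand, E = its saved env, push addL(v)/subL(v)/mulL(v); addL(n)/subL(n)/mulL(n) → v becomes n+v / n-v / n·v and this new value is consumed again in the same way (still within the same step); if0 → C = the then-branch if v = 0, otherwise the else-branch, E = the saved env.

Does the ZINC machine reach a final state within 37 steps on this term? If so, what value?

Answer: 4

Derivation:
[0] [C=(((if0 (0 * 5) then ((λz. -2) 0) else (let q = 7 in -4)) * (if0 (1 + -4) then (7 + 6) else (let p = 0 in p))) + 4) | E=∅ | A=∅ | R=∅]
[1] [C=((if0 (0 * 5) then ((λz. -2) 0) else (let q = 7 in -4)) * (if0 (1 + -4) then (7 + 6) else (let p = 0 in p))) | E=∅ | A=∅ | R=[addR]]
[2] [C=(if0 (0 * 5) then ((λz. -2) 0) else (let q = 7 in -4)) | E=∅ | A=∅ | R=[mulR :: addR]]
[3] [C=(0 * 5) | E=∅ | A=∅ | R=[if0 :: mulR :: addR]]
[4] [C=0 | E=∅ | A=∅ | R=[mulR :: if0 :: mulR :: addR]]
[5] [C=5 | E=∅ | A=∅ | R=[mulL(0) :: if0 :: mulR :: addR]]
[6] [C=((λz. -2) 0) | E=∅ | A=∅ | R=[mulR :: addR]]
[7] [C=0 | E=∅ | A=∅ | R=[app :: mulR :: addR]]
[8] [C=(λz. -2) | E=∅ | A=[0] | R=[mulR :: addR]]
[9] [C=-2 | E={z↦0} | A=∅ | R=[mulR :: addR]]
[10] [C=(if0 (1 + -4) then (7 + 6) else (let p = 0 in p)) | E=∅ | A=∅ | R=[mulL(-2) :: addR]]
[11] [C=(1 + -4) | E=∅ | A=∅ | R=[if0 :: mulL(-2) :: addR]]
[12] [C=1 | E=∅ | A=∅ | R=[addR :: if0 :: mulL(-2) :: addR]]
[13] [C=-4 | E=∅ | A=∅ | R=[addL(1) :: if0 :: mulL(-2) :: addR]]
[14] [C=(let p = 0 in p) | E=∅ | A=∅ | R=[mulL(-2) :: addR]]
[15] [C=0 | E=∅ | A=∅ | R=[let p :: mulL(-2) :: addR]]
[16] [C=p | E={p↦0} | A=∅ | R=[mulL(-2) :: addR]]
[17] [C=4 | E=∅ | A=∅ | R=[addL(0)]]
→ final value 4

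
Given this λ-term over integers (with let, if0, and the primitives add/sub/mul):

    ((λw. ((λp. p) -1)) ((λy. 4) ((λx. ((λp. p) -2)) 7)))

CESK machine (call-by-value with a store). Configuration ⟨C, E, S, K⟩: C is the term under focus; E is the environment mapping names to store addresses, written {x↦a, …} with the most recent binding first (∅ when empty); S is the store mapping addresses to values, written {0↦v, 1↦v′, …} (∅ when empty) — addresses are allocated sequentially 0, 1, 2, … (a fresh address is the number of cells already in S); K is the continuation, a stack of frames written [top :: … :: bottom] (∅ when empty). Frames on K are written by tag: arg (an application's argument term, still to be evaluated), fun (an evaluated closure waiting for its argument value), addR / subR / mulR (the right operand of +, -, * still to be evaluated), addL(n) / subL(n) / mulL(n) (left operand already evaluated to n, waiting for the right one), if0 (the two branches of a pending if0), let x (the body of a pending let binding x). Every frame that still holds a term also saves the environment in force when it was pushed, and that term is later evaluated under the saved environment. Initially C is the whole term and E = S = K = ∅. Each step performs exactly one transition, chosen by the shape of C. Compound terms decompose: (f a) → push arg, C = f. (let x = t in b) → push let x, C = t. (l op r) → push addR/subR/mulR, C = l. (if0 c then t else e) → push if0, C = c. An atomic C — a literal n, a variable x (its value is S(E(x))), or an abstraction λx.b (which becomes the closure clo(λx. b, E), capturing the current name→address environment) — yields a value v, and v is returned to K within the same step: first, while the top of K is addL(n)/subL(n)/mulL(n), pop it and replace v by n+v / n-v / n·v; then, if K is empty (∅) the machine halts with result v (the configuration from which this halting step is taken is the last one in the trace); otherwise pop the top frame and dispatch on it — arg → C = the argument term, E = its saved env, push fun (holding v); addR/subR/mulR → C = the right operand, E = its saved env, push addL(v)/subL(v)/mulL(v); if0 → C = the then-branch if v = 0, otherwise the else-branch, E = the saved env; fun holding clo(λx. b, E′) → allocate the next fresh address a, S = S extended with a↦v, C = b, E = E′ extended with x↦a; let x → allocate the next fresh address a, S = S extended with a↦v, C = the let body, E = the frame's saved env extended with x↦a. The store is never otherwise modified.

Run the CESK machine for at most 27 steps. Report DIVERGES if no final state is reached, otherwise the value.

[0] [C=((λw. ((λp. p) -1)) ((λy. 4) ((λx. ((λp. p) -2)) 7))) | E=∅ | S=∅ | K=∅]
[1] [C=(λw. ((λp. p) -1)) | E=∅ | S=∅ | K=[arg]]
[2] [C=((λy. 4) ((λx. ((λp. p) -2)) 7)) | E=∅ | S=∅ | K=[fun]]
[3] [C=(λy. 4) | E=∅ | S=∅ | K=[arg :: fun]]
[4] [C=((λx. ((λp. p) -2)) 7) | E=∅ | S=∅ | K=[fun :: fun]]
[5] [C=(λx. ((λp. p) -2)) | E=∅ | S=∅ | K=[arg :: fun :: fun]]
[6] [C=7 | E=∅ | S=∅ | K=[fun :: fun :: fun]]
[7] [C=((λp. p) -2) | E={x↦0} | S={0↦7} | K=[fun :: fun]]
[8] [C=(λp. p) | E={x↦0} | S={0↦7} | K=[arg :: fun :: fun]]
[9] [C=-2 | E={x↦0} | S={0↦7} | K=[fun :: fun :: fun]]
[10] [C=p | E={p↦1, x↦0} | S={0↦7, 1↦-2} | K=[fun :: fun]]
[11] [C=4 | E={y↦2} | S={0↦7, 1↦-2, 2↦-2} | K=[fun]]
[12] [C=((λp. p) -1) | E={w↦3} | S={0↦7, 1↦-2, 2↦-2, 3↦4} | K=∅]
[13] [C=(λp. p) | E={w↦3} | S={0↦7, 1↦-2, 2↦-2, 3↦4} | K=[arg]]
[14] [C=-1 | E={w↦3} | S={0↦7, 1↦-2, 2↦-2, 3↦4} | K=[fun]]
[15] [C=p | E={p↦4, w↦3} | S={0↦7, 1↦-2, 2↦-2, 3↦4, 4↦-1} | K=∅]
→ final value -1

Answer: -1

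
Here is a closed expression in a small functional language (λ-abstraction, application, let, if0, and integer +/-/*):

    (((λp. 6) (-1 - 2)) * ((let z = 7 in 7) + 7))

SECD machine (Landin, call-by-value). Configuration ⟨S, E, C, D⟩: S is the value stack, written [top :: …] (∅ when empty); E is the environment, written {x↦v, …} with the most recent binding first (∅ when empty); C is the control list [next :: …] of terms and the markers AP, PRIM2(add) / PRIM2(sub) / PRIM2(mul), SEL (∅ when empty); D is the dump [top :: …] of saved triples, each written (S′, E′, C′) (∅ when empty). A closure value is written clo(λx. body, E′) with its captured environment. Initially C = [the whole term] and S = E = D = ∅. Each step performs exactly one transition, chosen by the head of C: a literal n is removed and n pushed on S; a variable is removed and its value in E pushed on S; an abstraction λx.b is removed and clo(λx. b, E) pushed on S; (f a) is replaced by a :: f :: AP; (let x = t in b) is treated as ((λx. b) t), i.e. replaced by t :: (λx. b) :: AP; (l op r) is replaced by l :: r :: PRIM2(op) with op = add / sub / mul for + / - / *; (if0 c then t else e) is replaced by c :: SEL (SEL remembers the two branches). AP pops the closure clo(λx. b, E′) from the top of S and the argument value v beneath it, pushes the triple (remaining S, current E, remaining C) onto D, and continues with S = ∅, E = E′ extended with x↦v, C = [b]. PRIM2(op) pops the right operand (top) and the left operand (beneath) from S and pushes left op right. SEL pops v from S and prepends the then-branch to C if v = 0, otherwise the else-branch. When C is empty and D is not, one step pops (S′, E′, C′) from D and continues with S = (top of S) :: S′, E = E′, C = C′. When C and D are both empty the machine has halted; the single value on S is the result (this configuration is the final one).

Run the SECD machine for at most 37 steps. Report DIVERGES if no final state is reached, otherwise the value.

0. <S=∅, E=∅, C=[(((λp. 6) (-1 - 2)) * ((let z = 7 in 7) + 7))], D=∅>
1. <S=∅, E=∅, C=[((λp. 6) (-1 - 2)) :: ((let z = 7 in 7) + 7) :: PRIM2(mul)], D=∅>
2. <S=∅, E=∅, C=[(-1 - 2) :: (λp. 6) :: AP :: ((let z = 7 in 7) + 7) :: PRIM2(mul)], D=∅>
3. <S=∅, E=∅, C=[-1 :: 2 :: PRIM2(sub) :: (λp. 6) :: AP :: ((let z = 7 in 7) + 7) :: PRIM2(mul)], D=∅>
4. <S=[-1], E=∅, C=[2 :: PRIM2(sub) :: (λp. 6) :: AP :: ((let z = 7 in 7) + 7) :: PRIM2(mul)], D=∅>
5. <S=[2 :: -1], E=∅, C=[PRIM2(sub) :: (λp. 6) :: AP :: ((let z = 7 in 7) + 7) :: PRIM2(mul)], D=∅>
6. <S=[-3], E=∅, C=[(λp. 6) :: AP :: ((let z = 7 in 7) + 7) :: PRIM2(mul)], D=∅>
7. <S=[clo(λp. 6, ∅) :: -3], E=∅, C=[AP :: ((let z = 7 in 7) + 7) :: PRIM2(mul)], D=∅>
8. <S=∅, E={p↦-3}, C=[6], D=[(∅, ∅, [((let z = 7 in 7) + 7) :: PRIM2(mul)])]>
9. <S=[6], E={p↦-3}, C=∅, D=[(∅, ∅, [((let z = 7 in 7) + 7) :: PRIM2(mul)])]>
10. <S=[6], E=∅, C=[((let z = 7 in 7) + 7) :: PRIM2(mul)], D=∅>
11. <S=[6], E=∅, C=[(let z = 7 in 7) :: 7 :: PRIM2(add) :: PRIM2(mul)], D=∅>
12. <S=[6], E=∅, C=[7 :: (λz. 7) :: AP :: 7 :: PRIM2(add) :: PRIM2(mul)], D=∅>
13. <S=[7 :: 6], E=∅, C=[(λz. 7) :: AP :: 7 :: PRIM2(add) :: PRIM2(mul)], D=∅>
14. <S=[clo(λz. 7, ∅) :: 7 :: 6], E=∅, C=[AP :: 7 :: PRIM2(add) :: PRIM2(mul)], D=∅>
15. <S=∅, E={z↦7}, C=[7], D=[([6], ∅, [7 :: PRIM2(add) :: PRIM2(mul)])]>
16. <S=[7], E={z↦7}, C=∅, D=[([6], ∅, [7 :: PRIM2(add) :: PRIM2(mul)])]>
17. <S=[7 :: 6], E=∅, C=[7 :: PRIM2(add) :: PRIM2(mul)], D=∅>
18. <S=[7 :: 7 :: 6], E=∅, C=[PRIM2(add) :: PRIM2(mul)], D=∅>
19. <S=[14 :: 6], E=∅, C=[PRIM2(mul)], D=∅>
20. <S=[84], E=∅, C=∅, D=∅>
→ final value 84

Answer: 84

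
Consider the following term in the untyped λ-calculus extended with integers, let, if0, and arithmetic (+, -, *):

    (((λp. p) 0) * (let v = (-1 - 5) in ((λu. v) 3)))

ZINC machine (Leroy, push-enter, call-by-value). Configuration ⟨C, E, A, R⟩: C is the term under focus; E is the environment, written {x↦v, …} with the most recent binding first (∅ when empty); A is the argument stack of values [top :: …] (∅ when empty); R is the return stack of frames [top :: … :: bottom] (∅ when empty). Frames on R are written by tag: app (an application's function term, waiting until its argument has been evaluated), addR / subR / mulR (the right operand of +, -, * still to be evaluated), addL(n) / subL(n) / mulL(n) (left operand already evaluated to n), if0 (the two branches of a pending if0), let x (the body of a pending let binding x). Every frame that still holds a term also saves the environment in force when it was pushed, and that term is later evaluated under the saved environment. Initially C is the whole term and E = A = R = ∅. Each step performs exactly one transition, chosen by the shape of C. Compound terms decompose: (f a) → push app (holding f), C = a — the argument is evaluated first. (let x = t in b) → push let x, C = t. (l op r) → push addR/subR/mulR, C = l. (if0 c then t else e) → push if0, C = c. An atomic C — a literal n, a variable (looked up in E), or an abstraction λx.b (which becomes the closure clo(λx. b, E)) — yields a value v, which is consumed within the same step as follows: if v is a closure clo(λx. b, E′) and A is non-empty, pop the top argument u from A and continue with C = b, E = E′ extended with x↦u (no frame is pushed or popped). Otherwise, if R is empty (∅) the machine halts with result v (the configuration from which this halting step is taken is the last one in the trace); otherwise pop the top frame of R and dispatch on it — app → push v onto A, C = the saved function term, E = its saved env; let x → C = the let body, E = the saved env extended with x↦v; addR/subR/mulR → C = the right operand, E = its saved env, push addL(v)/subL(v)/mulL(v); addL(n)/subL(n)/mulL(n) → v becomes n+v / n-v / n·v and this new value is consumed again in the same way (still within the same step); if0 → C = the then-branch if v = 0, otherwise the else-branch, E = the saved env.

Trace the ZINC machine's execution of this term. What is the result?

[0] ⟨C=(((λp. p) 0) * (let v = (-1 - 5) in ((λu. v) 3))); E=∅; A=∅; R=∅⟩
[1] ⟨C=((λp. p) 0); E=∅; A=∅; R=[mulR]⟩
[2] ⟨C=0; E=∅; A=∅; R=[app :: mulR]⟩
[3] ⟨C=(λp. p); E=∅; A=[0]; R=[mulR]⟩
[4] ⟨C=p; E={p↦0}; A=∅; R=[mulR]⟩
[5] ⟨C=(let v = (-1 - 5) in ((λu. v) 3)); E=∅; A=∅; R=[mulL(0)]⟩
[6] ⟨C=(-1 - 5); E=∅; A=∅; R=[let v :: mulL(0)]⟩
[7] ⟨C=-1; E=∅; A=∅; R=[subR :: let v :: mulL(0)]⟩
[8] ⟨C=5; E=∅; A=∅; R=[subL(-1) :: let v :: mulL(0)]⟩
[9] ⟨C=((λu. v) 3); E={v↦-6}; A=∅; R=[mulL(0)]⟩
[10] ⟨C=3; E={v↦-6}; A=∅; R=[app :: mulL(0)]⟩
[11] ⟨C=(λu. v); E={v↦-6}; A=[3]; R=[mulL(0)]⟩
[12] ⟨C=v; E={u↦3, v↦-6}; A=∅; R=[mulL(0)]⟩
→ final value 0

Answer: 0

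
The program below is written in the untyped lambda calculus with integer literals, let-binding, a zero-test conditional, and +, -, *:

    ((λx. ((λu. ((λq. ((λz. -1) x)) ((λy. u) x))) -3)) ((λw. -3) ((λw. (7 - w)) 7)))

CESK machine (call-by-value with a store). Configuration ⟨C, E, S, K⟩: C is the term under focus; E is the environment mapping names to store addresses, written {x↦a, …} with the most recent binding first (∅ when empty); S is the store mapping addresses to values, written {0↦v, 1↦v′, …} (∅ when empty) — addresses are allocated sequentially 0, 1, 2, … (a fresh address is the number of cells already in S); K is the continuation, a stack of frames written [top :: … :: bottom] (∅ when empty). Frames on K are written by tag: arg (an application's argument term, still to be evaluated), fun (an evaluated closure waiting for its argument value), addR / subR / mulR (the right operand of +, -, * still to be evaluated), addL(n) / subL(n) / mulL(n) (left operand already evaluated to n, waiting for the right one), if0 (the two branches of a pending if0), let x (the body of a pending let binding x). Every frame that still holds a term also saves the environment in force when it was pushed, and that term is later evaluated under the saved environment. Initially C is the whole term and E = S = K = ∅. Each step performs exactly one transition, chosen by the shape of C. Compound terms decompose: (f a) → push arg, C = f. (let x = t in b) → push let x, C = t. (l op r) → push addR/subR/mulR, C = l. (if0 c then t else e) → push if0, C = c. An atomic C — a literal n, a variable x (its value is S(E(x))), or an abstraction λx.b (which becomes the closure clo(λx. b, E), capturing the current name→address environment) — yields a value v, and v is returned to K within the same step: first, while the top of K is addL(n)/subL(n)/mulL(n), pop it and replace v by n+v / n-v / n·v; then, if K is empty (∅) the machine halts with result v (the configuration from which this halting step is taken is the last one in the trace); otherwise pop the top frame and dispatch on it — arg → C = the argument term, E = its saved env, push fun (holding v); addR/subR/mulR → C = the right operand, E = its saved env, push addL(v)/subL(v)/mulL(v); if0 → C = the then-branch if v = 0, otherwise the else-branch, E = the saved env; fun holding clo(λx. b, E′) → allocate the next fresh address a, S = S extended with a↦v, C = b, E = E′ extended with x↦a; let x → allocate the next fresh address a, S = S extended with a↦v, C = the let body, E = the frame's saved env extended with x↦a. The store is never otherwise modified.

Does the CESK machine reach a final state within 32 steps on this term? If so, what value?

Answer: -1

Execution trace:
0. [C=((λx. ((λu. ((λq. ((λz. -1) x)) ((λy. u) x))) -3)) ((λw. -3) ((λw. (7 - w)) 7))) | E=∅ | S=∅ | K=∅]
1. [C=(λx. ((λu. ((λq. ((λz. -1) x)) ((λy. u) x))) -3)) | E=∅ | S=∅ | K=[arg]]
2. [C=((λw. -3) ((λw. (7 - w)) 7)) | E=∅ | S=∅ | K=[fun]]
3. [C=(λw. -3) | E=∅ | S=∅ | K=[arg :: fun]]
4. [C=((λw. (7 - w)) 7) | E=∅ | S=∅ | K=[fun :: fun]]
5. [C=(λw. (7 - w)) | E=∅ | S=∅ | K=[arg :: fun :: fun]]
6. [C=7 | E=∅ | S=∅ | K=[fun :: fun :: fun]]
7. [C=(7 - w) | E={w↦0} | S={0↦7} | K=[fun :: fun]]
8. [C=7 | E={w↦0} | S={0↦7} | K=[subR :: fun :: fun]]
9. [C=w | E={w↦0} | S={0↦7} | K=[subL(7) :: fun :: fun]]
10. [C=-3 | E={w↦1} | S={0↦7, 1↦0} | K=[fun]]
11. [C=((λu. ((λq. ((λz. -1) x)) ((λy. u) x))) -3) | E={x↦2} | S={0↦7, 1↦0, 2↦-3} | K=∅]
12. [C=(λu. ((λq. ((λz. -1) x)) ((λy. u) x))) | E={x↦2} | S={0↦7, 1↦0, 2↦-3} | K=[arg]]
13. [C=-3 | E={x↦2} | S={0↦7, 1↦0, 2↦-3} | K=[fun]]
14. [C=((λq. ((λz. -1) x)) ((λy. u) x)) | E={u↦3, x↦2} | S={0↦7, 1↦0, 2↦-3, 3↦-3} | K=∅]
15. [C=(λq. ((λz. -1) x)) | E={u↦3, x↦2} | S={0↦7, 1↦0, 2↦-3, 3↦-3} | K=[arg]]
16. [C=((λy. u) x) | E={u↦3, x↦2} | S={0↦7, 1↦0, 2↦-3, 3↦-3} | K=[fun]]
17. [C=(λy. u) | E={u↦3, x↦2} | S={0↦7, 1↦0, 2↦-3, 3↦-3} | K=[arg :: fun]]
18. [C=x | E={u↦3, x↦2} | S={0↦7, 1↦0, 2↦-3, 3↦-3} | K=[fun :: fun]]
19. [C=u | E={y↦4, u↦3, x↦2} | S={0↦7, 1↦0, 2↦-3, 3↦-3, 4↦-3} | K=[fun]]
20. [C=((λz. -1) x) | E={q↦5, u↦3, x↦2} | S={0↦7, 1↦0, 2↦-3, 3↦-3, 4↦-3, 5↦-3} | K=∅]
21. [C=(λz. -1) | E={q↦5, u↦3, x↦2} | S={0↦7, 1↦0, 2↦-3, 3↦-3, 4↦-3, 5↦-3} | K=[arg]]
22. [C=x | E={q↦5, u↦3, x↦2} | S={0↦7, 1↦0, 2↦-3, 3↦-3, 4↦-3, 5↦-3} | K=[fun]]
23. [C=-1 | E={z↦6, q↦5, u↦3, x↦2} | S={0↦7, 1↦0, 2↦-3, 3↦-3, 4↦-3, 5↦-3, 6↦-3} | K=∅]
→ final value -1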